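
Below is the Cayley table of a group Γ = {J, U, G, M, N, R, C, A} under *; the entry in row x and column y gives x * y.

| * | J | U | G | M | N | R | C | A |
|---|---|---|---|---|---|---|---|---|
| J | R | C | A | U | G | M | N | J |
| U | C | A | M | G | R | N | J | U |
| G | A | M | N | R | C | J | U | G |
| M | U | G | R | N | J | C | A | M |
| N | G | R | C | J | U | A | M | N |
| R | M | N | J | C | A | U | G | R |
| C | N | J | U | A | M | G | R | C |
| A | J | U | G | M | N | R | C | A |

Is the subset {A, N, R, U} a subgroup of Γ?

{A, N, R, U} contains the identity A.
Checking products: every product of two elements of {A, N, R, U} (read from the table) lies in {A, N, R, U}, so the set is closed.
In a finite group, a nonempty closed subset is a subgroup. So {A, N, R, U} ≤ Γ.

Yes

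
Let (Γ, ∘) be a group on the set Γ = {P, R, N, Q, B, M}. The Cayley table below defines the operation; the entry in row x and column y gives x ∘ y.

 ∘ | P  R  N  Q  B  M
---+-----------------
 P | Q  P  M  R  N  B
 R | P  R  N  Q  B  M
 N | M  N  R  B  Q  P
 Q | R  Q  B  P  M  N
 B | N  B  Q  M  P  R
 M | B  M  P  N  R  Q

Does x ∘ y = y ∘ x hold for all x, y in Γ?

Yes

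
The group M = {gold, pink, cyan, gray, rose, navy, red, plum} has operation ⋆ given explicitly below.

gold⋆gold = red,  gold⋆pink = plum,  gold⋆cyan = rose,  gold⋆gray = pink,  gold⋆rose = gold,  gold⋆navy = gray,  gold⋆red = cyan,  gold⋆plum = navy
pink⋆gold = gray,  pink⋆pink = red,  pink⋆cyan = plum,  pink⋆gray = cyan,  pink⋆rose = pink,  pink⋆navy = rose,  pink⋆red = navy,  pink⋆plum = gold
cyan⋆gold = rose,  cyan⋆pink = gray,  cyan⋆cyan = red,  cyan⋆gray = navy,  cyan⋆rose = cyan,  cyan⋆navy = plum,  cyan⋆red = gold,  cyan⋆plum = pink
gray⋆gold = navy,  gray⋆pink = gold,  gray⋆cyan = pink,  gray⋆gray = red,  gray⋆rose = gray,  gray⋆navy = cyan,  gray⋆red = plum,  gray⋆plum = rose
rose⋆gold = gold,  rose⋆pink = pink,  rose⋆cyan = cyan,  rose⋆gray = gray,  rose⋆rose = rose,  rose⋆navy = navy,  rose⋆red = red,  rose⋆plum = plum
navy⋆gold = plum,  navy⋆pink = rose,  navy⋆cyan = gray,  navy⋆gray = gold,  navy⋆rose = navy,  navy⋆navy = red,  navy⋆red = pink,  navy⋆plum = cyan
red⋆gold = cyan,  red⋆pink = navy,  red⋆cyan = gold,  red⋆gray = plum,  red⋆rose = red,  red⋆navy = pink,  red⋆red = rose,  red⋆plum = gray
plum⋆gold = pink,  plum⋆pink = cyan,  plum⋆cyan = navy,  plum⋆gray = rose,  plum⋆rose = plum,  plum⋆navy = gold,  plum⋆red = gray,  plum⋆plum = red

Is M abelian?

No

gray ⋆ pink = gold but pink ⋆ gray = cyan.
Since gray and pink do not commute, M is not abelian.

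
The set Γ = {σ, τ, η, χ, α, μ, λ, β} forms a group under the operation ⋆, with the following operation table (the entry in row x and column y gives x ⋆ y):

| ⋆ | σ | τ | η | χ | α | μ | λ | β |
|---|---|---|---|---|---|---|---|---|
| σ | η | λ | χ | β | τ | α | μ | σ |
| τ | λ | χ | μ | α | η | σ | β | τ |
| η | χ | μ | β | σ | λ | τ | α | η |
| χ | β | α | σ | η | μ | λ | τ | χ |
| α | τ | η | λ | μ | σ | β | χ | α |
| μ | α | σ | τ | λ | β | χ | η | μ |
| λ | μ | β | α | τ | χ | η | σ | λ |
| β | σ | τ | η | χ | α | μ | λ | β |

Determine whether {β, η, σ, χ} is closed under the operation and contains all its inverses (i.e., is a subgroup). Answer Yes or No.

Yes

{β, η, σ, χ} contains the identity β.
Checking products: every product of two elements of {β, η, σ, χ} (read from the table) lies in {β, η, σ, χ}, so the set is closed.
In a finite group, a nonempty closed subset is a subgroup. So {β, η, σ, χ} ≤ Γ.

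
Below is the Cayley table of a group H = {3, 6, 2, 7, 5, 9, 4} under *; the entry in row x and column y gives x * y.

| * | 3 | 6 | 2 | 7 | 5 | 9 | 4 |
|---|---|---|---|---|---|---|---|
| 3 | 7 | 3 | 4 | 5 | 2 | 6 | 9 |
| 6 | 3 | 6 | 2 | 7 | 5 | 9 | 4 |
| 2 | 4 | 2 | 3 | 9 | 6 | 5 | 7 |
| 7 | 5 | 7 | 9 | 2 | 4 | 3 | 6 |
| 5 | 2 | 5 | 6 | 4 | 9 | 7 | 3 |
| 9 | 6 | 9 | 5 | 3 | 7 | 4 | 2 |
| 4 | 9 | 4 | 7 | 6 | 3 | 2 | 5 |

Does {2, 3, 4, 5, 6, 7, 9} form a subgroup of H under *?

{2, 3, 4, 5, 6, 7, 9} contains the identity 6.
Checking products: every product of two elements of {2, 3, 4, 5, 6, 7, 9} (read from the table) lies in {2, 3, 4, 5, 6, 7, 9}, so the set is closed.
In a finite group, a nonempty closed subset is a subgroup. So {2, 3, 4, 5, 6, 7, 9} ≤ H.
(Structurally, H here is isomorphic to the cyclic group Z_7.)

Yes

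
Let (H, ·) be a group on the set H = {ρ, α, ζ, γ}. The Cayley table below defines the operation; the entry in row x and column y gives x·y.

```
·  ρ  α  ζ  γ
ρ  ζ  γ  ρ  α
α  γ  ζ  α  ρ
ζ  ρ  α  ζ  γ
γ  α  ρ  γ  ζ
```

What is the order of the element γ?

The identity element is ζ (its row matches the header).
γ^1 = γ
γ^2 = γ·γ = ζ
The first power of γ equal to the identity is γ^2, so ord(γ) = 2.

2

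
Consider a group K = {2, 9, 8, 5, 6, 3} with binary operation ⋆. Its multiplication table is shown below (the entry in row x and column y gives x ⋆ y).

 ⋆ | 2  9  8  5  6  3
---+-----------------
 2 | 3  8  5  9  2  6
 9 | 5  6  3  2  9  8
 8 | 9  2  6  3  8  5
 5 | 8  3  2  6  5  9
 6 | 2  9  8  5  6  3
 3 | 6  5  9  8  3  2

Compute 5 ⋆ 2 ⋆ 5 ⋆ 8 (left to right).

5 ⋆ 2 = 8
8 ⋆ 5 = 3
3 ⋆ 8 = 9

9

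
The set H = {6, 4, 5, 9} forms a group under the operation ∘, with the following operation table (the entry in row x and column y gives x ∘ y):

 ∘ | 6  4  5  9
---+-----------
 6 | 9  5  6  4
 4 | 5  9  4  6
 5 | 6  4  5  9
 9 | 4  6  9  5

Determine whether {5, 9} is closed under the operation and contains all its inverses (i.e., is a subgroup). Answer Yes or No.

Yes

{5, 9} contains the identity 5.
Checking products: every product of two elements of {5, 9} (read from the table) lies in {5, 9}, so the set is closed.
In a finite group, a nonempty closed subset is a subgroup. So {5, 9} ≤ H.
(Structurally, H here is isomorphic to the cyclic group Z_4.)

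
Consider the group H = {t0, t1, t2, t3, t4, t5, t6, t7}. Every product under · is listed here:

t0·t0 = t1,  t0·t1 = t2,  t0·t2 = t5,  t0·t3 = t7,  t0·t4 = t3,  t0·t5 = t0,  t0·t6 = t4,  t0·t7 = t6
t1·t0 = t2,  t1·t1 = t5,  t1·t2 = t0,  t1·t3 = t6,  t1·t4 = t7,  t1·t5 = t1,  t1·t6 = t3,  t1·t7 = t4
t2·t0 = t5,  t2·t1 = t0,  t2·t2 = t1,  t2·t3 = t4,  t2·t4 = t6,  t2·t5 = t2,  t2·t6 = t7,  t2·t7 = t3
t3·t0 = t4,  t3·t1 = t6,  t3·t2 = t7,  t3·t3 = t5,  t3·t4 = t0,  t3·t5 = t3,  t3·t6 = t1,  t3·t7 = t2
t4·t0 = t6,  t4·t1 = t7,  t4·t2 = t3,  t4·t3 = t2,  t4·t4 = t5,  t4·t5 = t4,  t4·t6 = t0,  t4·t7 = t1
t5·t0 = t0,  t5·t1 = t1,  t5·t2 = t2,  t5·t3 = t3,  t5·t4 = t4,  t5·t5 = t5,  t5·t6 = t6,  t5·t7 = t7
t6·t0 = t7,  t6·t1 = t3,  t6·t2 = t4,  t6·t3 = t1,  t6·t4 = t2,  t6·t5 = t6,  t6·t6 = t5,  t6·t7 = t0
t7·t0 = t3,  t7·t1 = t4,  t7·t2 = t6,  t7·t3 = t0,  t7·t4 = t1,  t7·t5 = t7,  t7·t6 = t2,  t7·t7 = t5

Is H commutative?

No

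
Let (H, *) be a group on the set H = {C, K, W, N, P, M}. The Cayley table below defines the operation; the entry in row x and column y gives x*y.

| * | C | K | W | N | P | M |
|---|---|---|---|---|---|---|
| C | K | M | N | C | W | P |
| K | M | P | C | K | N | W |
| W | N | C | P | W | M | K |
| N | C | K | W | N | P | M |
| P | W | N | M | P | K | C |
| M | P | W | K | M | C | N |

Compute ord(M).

2

The identity element is N (its row matches the header).
M^1 = M
M^2 = M*M = N
The first power of M equal to the identity is M^2, so ord(M) = 2.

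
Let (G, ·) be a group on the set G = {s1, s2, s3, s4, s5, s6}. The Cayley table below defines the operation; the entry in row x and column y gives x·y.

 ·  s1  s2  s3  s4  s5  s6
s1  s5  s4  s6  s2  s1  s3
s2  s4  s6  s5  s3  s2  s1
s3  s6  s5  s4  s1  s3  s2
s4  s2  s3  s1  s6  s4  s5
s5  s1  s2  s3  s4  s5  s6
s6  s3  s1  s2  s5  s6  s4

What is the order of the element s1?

2

The identity element is s5 (its row matches the header).
s1^1 = s1
s1^2 = s1·s1 = s5
The first power of s1 equal to the identity is s1^2, so ord(s1) = 2.
(Structurally, G here is isomorphic to the cyclic group Z_6.)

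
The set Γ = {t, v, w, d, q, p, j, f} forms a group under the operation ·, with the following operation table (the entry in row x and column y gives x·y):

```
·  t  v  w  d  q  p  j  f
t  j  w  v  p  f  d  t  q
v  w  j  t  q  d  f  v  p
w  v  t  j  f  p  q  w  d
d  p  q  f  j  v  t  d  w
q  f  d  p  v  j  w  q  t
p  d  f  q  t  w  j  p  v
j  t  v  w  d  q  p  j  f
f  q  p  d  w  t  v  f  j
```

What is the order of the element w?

2

The identity element is j (its row matches the header).
w^1 = w
w^2 = w·w = j
The first power of w equal to the identity is w^2, so ord(w) = 2.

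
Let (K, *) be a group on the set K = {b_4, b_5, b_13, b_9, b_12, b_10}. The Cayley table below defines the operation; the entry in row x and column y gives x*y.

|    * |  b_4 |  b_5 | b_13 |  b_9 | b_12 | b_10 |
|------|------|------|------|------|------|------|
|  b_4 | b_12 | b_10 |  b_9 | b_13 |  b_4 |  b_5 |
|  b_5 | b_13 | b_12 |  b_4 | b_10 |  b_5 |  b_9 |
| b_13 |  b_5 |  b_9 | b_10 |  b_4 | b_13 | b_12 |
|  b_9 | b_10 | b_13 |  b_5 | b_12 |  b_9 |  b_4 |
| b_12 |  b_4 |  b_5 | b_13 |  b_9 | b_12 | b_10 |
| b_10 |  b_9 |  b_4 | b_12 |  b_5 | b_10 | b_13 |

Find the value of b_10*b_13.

Read row b_10, column b_13: b_10*b_13 = b_12.

b_12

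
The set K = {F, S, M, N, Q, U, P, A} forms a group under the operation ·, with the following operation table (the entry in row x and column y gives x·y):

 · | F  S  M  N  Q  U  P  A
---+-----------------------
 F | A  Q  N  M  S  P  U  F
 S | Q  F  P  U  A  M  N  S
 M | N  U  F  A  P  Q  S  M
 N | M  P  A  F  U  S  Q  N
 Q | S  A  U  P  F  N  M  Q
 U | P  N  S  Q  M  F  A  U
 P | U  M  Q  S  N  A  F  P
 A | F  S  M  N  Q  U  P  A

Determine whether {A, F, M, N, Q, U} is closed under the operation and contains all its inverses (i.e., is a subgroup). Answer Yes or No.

F·Q = S, which is not in {A, F, M, N, Q, U}.
The subset is not closed under ·, so it is not a subgroup.

No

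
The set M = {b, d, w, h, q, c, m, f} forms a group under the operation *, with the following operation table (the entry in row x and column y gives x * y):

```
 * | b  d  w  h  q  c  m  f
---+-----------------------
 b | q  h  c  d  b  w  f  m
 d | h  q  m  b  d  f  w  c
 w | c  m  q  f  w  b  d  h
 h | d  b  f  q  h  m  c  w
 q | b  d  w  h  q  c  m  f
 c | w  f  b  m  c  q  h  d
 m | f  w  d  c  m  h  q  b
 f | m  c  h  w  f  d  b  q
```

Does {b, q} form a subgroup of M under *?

Yes

{b, q} contains the identity q.
Checking products: every product of two elements of {b, q} (read from the table) lies in {b, q}, so the set is closed.
In a finite group, a nonempty closed subset is a subgroup. So {b, q} ≤ M.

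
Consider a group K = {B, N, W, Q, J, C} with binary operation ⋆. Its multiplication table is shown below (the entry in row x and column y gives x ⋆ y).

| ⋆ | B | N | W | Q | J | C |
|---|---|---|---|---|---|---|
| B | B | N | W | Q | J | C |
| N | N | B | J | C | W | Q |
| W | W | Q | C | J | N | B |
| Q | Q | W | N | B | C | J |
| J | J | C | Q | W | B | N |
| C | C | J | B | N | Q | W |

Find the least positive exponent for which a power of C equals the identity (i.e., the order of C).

The identity element is B (its row matches the header).
C^1 = C
C^2 = C ⋆ C = W
C^3 = W ⋆ C = B
The first power of C equal to the identity is C^3, so ord(C) = 3.

3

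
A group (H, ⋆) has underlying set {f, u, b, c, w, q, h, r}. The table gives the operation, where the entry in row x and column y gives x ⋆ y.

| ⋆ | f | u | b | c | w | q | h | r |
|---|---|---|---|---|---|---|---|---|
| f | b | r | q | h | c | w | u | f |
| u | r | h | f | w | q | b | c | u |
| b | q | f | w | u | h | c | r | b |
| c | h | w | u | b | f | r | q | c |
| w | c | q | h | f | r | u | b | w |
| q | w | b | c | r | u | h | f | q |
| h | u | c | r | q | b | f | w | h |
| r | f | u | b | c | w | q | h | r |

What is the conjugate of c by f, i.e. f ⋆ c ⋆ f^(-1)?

c

The identity is r. In row f, the entry r sits in column u, so f^(-1) = u.
f ⋆ c = h
h ⋆ u = c
(Structurally, H here is isomorphic to the cyclic group Z_8.)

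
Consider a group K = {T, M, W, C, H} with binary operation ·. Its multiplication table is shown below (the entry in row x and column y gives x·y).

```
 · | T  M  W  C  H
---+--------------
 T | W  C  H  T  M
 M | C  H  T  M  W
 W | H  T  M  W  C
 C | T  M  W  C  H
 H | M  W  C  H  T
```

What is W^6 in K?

W^1 = W
W^2 = W·W = M
W^3 = M·W = T
W^4 = T·W = H
W^5 = H·W = C
W^6 = C·W = W

W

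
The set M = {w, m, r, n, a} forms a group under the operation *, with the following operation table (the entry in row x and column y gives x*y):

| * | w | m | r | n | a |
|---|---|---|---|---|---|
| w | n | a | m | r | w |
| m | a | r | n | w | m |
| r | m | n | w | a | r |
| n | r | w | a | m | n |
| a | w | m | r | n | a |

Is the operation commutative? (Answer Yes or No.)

Yes

Check whether the table is symmetric across its main diagonal.
Every entry (row x, col y) equals the entry (row y, col x), so M is abelian.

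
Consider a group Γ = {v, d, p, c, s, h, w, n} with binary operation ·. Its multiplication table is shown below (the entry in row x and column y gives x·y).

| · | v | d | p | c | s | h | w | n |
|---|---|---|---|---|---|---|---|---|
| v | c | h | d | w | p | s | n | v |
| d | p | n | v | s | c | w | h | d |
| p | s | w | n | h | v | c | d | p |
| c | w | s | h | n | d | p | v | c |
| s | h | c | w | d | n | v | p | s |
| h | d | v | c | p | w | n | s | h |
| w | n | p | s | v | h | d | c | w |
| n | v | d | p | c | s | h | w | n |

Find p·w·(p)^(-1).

The identity is n. In row p, the entry n sits in column p, so p^(-1) = p.
p·w = d
d·p = v

v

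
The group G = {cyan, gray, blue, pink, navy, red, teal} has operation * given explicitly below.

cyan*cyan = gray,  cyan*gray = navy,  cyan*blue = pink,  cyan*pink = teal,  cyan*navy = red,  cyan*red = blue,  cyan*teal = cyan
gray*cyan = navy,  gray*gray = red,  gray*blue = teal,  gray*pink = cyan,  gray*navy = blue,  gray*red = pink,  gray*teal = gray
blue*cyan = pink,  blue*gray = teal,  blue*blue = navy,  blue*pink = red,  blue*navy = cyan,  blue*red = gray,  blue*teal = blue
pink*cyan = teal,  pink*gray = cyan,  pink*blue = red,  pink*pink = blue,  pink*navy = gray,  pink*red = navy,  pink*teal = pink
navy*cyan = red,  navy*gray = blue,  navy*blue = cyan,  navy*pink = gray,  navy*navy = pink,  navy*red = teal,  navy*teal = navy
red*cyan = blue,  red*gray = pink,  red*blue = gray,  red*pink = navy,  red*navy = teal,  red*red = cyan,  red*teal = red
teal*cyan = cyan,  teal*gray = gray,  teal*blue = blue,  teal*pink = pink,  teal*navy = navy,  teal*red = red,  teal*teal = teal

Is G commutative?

Check whether the table is symmetric across its main diagonal.
Every entry (row x, col y) equals the entry (row y, col x), so G is abelian.

Yes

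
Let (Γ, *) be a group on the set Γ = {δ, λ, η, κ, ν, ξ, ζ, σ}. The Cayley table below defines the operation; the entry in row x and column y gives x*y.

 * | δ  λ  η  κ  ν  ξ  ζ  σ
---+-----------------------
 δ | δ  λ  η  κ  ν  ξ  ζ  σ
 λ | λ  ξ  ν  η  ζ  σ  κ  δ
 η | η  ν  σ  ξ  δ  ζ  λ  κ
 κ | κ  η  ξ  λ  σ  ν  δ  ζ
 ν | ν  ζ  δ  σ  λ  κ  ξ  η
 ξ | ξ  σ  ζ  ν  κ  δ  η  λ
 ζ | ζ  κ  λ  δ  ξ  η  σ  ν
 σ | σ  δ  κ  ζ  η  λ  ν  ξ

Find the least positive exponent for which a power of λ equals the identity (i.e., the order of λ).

4

The identity element is δ (its row matches the header).
λ^1 = λ
λ^2 = λ*λ = ξ
λ^3 = ξ*λ = σ
λ^4 = σ*λ = δ
The first power of λ equal to the identity is λ^4, so ord(λ) = 4.
(Structurally, Γ here is isomorphic to the cyclic group Z_8.)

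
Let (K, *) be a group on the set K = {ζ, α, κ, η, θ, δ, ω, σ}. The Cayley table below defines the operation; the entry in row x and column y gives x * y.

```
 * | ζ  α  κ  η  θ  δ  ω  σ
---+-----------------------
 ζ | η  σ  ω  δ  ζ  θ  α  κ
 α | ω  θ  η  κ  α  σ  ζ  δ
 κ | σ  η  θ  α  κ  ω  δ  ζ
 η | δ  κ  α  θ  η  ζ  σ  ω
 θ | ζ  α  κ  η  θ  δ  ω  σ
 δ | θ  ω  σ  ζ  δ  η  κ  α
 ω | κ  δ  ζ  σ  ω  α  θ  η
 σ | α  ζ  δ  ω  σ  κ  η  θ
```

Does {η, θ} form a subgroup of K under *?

{η, θ} contains the identity θ.
Checking products: every product of two elements of {η, θ} (read from the table) lies in {η, θ}, so the set is closed.
In a finite group, a nonempty closed subset is a subgroup. So {η, θ} ≤ K.

Yes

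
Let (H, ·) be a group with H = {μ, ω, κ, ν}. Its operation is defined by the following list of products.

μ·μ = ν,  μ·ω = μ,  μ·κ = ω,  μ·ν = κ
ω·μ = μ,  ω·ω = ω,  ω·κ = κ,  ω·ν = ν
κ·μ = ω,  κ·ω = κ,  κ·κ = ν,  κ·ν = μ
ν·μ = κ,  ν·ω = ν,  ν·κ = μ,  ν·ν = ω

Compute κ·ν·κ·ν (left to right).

κ·ν = μ
μ·κ = ω
ω·ν = ν

ν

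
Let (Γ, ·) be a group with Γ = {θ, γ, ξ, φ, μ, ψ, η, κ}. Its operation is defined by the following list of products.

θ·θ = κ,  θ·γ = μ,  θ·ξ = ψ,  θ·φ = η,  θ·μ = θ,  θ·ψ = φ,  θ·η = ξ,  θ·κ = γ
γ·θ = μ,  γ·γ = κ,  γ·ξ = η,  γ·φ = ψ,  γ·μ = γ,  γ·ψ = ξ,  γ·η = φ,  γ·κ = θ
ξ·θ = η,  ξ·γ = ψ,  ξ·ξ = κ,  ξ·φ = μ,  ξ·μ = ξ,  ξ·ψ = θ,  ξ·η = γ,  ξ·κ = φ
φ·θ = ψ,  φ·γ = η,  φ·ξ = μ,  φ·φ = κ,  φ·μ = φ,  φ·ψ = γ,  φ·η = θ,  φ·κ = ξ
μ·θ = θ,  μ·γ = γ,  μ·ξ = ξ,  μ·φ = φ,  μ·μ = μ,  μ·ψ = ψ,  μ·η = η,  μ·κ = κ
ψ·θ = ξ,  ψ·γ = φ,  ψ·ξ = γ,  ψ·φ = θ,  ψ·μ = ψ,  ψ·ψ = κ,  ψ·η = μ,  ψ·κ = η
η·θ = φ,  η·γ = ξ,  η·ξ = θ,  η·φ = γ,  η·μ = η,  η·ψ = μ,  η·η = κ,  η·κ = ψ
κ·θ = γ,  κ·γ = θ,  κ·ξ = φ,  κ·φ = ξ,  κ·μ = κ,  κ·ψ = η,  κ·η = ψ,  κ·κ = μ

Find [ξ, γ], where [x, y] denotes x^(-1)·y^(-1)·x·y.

Identity is μ; from the table ξ^(-1) = φ and γ^(-1) = θ.
φ·θ = ψ
ψ·ξ = γ
γ·γ = κ

κ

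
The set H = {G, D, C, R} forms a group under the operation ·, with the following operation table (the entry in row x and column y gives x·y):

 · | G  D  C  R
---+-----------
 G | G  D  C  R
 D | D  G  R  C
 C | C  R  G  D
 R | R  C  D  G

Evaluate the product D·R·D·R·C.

D·R = C
C·D = R
R·R = G
G·C = C

C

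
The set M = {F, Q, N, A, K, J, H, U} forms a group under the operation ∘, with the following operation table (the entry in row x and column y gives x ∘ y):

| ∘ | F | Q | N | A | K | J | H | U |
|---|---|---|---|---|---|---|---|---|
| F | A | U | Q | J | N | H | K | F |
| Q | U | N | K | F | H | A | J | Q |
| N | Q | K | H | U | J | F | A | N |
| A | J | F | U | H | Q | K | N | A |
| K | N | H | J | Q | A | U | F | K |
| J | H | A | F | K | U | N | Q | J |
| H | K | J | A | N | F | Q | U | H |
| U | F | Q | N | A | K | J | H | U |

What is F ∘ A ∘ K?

U

F ∘ A = J
J ∘ K = U
(Structurally, M here is isomorphic to the cyclic group Z_8.)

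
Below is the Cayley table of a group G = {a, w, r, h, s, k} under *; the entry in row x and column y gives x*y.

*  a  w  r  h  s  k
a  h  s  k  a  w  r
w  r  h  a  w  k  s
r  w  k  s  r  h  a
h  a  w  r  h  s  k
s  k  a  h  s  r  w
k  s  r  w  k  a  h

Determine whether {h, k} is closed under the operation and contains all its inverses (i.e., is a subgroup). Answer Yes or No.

{h, k} contains the identity h.
Checking products: every product of two elements of {h, k} (read from the table) lies in {h, k}, so the set is closed.
In a finite group, a nonempty closed subset is a subgroup. So {h, k} ≤ G.

Yes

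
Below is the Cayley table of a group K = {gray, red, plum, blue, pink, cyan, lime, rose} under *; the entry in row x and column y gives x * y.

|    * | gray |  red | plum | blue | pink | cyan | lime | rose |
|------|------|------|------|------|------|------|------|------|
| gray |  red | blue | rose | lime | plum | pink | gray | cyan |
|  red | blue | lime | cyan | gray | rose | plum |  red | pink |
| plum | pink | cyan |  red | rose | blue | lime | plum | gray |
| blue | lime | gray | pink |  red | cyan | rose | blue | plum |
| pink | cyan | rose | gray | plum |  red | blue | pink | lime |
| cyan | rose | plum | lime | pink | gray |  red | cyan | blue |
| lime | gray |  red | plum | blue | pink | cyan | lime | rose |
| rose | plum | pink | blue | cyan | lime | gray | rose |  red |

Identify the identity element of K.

The identity e satisfies e * x = x for all x, so its row in the table reproduces the column headers.
Row lime reads: gray, red, plum, blue, pink, cyan, lime, rose — exactly the header order. So lime is the identity.

lime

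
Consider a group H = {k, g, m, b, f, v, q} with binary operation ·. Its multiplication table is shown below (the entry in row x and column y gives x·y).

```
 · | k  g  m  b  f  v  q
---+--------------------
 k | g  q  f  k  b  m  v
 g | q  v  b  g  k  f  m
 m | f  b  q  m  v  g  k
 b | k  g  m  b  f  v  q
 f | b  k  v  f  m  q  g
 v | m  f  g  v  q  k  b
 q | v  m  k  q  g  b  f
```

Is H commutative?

Yes

Check whether the table is symmetric across its main diagonal.
Every entry (row x, col y) equals the entry (row y, col x), so H is abelian.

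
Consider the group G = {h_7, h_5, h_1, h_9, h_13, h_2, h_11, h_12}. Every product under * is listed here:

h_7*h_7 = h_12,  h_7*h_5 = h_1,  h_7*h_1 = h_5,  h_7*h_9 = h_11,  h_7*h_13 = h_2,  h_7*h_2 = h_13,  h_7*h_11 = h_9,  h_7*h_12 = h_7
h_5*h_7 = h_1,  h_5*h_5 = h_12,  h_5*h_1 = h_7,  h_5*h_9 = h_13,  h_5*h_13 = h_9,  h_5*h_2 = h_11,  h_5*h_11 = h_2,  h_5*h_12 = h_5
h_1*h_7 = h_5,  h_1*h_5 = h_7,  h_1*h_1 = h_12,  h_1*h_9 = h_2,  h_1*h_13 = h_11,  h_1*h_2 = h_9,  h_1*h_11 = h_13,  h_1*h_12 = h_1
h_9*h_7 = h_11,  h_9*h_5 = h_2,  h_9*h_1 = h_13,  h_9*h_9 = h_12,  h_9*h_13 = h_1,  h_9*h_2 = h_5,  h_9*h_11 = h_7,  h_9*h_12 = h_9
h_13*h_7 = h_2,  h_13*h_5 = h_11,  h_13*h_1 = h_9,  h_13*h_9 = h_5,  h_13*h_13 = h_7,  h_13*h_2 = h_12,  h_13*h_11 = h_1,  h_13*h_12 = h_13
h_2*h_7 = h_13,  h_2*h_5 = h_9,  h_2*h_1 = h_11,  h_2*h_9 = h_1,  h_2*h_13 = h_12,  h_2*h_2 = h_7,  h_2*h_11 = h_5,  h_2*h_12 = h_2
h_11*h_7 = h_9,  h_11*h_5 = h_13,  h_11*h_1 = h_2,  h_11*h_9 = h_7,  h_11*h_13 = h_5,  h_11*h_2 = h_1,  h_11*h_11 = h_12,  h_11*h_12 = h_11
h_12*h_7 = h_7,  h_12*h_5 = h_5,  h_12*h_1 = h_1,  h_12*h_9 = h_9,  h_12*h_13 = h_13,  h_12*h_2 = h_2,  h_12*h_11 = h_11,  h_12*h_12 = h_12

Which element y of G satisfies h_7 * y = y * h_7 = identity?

h_7

First locate the identity: row h_12 matches the header, so h_12 is the identity.
Scan row h_7 for h_12: h_7 * h_7 = h_12. Hence h_7^(-1) = h_7.
(Structurally, G here is isomorphic to the dihedral group D_4.)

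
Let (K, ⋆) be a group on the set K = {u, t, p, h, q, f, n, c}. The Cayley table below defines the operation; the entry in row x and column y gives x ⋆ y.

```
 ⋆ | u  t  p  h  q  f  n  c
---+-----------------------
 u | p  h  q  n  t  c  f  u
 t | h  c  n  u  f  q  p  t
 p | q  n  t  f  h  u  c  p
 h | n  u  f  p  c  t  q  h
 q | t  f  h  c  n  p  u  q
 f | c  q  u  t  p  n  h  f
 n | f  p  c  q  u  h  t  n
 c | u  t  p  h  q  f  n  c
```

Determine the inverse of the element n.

p

First locate the identity: row c matches the header, so c is the identity.
Scan row n for c: n ⋆ p = c. Hence n^(-1) = p.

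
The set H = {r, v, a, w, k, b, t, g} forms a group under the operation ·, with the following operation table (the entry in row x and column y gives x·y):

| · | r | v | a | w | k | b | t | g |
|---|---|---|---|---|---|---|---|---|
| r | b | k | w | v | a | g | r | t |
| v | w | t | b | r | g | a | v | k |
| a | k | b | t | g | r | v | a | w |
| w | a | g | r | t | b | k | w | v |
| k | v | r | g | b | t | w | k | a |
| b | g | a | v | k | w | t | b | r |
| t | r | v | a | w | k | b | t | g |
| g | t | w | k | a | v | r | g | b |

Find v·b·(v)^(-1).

The identity is t. In row v, the entry t sits in column v, so v^(-1) = v.
v·b = a
a·v = b

b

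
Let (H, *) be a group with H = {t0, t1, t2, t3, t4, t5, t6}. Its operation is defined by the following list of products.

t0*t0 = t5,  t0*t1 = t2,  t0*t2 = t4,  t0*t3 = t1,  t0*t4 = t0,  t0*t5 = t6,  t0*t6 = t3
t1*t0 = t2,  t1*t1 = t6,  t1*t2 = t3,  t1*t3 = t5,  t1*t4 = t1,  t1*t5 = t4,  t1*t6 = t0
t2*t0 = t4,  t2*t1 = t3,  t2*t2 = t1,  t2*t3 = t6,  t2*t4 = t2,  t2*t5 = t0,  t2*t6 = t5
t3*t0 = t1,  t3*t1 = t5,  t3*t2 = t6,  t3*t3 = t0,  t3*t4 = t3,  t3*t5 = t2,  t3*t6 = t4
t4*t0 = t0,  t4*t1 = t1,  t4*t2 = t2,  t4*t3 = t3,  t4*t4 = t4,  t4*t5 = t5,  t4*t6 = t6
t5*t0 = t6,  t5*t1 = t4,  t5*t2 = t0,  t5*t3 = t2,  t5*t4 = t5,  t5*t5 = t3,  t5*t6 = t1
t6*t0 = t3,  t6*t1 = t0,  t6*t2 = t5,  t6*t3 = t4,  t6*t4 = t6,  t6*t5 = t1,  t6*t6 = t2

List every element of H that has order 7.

{t0, t1, t2, t3, t5, t6}

Identity is t4. Compute the order of each non-identity element by repeated multiplication:
  t0: t0 → t5 → t6 → t3 → t1 → t2 → t4  (order 7)
  t1: t1 → t6 → t0 → t2 → t3 → t5 → t4  (order 7)
  t2: t2 → t1 → t3 → t6 → t5 → t0 → t4  (order 7)
  t3: t3 → t0 → t1 → t5 → t2 → t6 → t4  (order 7)
  t5: t5 → t3 → t2 → t0 → t6 → t1 → t4  (order 7)
  t6: t6 → t2 → t5 → t1 → t0 → t3 → t4  (order 7)
Elements of order 7: {t0, t1, t2, t3, t5, t6}.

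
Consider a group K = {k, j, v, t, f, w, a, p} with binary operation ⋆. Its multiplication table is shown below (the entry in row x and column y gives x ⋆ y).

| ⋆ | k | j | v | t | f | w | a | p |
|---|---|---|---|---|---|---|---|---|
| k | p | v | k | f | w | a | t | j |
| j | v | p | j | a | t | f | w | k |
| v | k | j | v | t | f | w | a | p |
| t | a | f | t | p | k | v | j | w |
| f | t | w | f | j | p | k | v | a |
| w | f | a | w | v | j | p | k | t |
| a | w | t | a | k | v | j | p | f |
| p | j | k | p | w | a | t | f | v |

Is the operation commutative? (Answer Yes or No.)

j ⋆ f = t but f ⋆ j = w.
Since j and f do not commute, K is not abelian.

No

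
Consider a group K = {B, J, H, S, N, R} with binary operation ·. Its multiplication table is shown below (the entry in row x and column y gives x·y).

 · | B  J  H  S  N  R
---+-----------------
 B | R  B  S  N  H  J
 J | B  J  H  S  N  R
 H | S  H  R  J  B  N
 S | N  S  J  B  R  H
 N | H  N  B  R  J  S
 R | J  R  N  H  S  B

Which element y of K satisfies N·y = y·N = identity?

N

First locate the identity: row J matches the header, so J is the identity.
Scan row N for J: N·N = J. Hence N^(-1) = N.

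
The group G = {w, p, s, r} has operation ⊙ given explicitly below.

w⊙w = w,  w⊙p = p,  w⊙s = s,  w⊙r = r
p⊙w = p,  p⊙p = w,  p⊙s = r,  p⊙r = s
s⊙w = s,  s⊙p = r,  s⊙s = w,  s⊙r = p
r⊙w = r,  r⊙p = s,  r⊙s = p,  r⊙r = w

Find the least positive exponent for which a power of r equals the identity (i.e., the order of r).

The identity element is w (its row matches the header).
r^1 = r
r^2 = r ⊙ r = w
The first power of r equal to the identity is r^2, so ord(r) = 2.

2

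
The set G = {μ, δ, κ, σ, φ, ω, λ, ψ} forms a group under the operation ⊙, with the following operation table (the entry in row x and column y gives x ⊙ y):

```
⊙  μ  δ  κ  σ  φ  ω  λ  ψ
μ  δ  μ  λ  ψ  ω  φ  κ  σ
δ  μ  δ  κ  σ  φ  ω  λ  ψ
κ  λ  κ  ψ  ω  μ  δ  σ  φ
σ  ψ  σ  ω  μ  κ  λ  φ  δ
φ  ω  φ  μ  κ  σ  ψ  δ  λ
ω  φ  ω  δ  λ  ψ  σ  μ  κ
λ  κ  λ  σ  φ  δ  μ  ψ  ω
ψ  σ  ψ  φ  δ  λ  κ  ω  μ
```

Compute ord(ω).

The identity element is δ (its row matches the header).
ω^1 = ω
ω^2 = ω ⊙ ω = σ
ω^3 = σ ⊙ ω = λ
ω^4 = λ ⊙ ω = μ
ω^5 = μ ⊙ ω = φ
ω^6 = φ ⊙ ω = ψ
ω^7 = ψ ⊙ ω = κ
ω^8 = κ ⊙ ω = δ
The first power of ω equal to the identity is ω^8, so ord(ω) = 8.
(Structurally, G here is isomorphic to the cyclic group Z_8.)

8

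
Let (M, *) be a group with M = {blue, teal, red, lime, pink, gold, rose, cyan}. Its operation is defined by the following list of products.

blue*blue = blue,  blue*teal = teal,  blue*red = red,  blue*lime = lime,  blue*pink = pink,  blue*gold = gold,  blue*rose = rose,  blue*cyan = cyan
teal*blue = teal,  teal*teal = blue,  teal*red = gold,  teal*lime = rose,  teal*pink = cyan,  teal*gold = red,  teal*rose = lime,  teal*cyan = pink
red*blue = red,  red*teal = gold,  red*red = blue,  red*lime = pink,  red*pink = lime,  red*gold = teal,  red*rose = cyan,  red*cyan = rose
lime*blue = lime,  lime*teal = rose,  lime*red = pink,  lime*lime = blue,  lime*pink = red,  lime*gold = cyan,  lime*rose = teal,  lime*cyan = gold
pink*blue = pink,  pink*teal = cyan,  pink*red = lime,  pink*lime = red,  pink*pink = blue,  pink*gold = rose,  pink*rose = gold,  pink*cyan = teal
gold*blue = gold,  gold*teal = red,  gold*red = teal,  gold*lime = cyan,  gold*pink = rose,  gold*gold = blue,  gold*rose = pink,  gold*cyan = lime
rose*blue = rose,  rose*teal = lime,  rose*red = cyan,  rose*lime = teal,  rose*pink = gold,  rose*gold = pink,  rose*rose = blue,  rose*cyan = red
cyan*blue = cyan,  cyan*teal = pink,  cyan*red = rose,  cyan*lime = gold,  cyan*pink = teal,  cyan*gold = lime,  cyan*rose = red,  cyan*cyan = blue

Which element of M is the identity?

blue

The identity e satisfies e * x = x for all x, so its row in the table reproduces the column headers.
Row blue reads: blue, teal, red, lime, pink, gold, rose, cyan — exactly the header order. So blue is the identity.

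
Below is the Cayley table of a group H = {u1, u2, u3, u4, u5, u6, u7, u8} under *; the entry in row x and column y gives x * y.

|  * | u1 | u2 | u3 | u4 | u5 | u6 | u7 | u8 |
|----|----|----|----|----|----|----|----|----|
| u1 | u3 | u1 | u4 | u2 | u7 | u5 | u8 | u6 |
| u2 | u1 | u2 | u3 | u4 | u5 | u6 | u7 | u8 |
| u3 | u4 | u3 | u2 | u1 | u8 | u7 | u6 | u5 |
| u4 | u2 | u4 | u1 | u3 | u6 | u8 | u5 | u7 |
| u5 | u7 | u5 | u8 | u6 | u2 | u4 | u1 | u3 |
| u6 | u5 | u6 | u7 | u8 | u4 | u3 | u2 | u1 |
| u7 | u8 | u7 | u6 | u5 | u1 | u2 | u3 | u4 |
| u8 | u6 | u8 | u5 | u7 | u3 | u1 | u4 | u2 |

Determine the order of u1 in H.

The identity element is u2 (its row matches the header).
u1^1 = u1
u1^2 = u1 * u1 = u3
u1^3 = u3 * u1 = u4
u1^4 = u4 * u1 = u2
The first power of u1 equal to the identity is u1^4, so ord(u1) = 4.
(Structurally, H here is isomorphic to Z_2 x Z_4.)

4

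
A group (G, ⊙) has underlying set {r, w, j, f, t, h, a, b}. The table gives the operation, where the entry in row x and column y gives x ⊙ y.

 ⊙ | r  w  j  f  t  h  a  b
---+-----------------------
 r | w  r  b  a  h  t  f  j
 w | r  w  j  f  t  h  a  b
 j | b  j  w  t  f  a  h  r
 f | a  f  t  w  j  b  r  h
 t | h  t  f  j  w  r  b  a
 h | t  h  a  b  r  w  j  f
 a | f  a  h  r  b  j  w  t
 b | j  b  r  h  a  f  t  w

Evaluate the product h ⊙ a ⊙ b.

r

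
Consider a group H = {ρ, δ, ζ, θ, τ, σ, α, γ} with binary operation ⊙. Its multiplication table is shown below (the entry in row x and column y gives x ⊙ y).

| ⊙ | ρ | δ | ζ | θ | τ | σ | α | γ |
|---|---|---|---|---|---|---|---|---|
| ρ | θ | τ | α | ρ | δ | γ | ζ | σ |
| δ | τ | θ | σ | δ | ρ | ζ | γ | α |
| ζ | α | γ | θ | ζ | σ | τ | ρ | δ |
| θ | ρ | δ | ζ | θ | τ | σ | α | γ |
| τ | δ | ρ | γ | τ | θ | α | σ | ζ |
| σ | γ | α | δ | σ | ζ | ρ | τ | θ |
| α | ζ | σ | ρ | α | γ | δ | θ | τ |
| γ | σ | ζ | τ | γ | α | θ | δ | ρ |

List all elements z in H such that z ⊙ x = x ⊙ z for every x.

{θ, ρ}

An element z is central iff its row equals its column in the table.
For α: α ⊙ γ = τ ≠ δ = γ ⊙ α, so α ∉ Z.
Checking each element this way leaves Z(H) = {θ, ρ}.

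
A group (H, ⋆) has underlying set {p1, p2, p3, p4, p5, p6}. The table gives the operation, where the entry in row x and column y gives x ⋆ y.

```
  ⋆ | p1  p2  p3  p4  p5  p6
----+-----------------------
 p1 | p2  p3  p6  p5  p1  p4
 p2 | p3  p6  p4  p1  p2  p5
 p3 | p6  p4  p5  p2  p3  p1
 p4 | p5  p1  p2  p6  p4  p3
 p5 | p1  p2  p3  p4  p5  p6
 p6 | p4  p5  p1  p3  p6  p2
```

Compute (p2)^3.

p5

p2^1 = p2
p2^2 = p2 ⋆ p2 = p6
p2^3 = p6 ⋆ p2 = p5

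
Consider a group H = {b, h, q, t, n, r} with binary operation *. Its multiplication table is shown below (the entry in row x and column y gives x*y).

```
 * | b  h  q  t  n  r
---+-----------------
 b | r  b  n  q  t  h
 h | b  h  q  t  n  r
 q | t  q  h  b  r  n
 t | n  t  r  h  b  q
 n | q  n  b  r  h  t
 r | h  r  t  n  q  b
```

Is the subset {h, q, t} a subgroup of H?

No

t*q = r, which is not in {h, q, t}.
The subset is not closed under *, so it is not a subgroup.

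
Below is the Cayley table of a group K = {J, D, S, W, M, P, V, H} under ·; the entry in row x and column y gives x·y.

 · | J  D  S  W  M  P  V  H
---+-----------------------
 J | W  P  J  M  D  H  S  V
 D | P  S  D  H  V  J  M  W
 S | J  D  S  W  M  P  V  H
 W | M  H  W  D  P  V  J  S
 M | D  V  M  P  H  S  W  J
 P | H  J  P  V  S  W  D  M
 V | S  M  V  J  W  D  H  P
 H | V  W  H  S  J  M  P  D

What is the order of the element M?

The identity element is S (its row matches the header).
M^1 = M
M^2 = M·M = H
M^3 = H·M = J
M^4 = J·M = D
M^5 = D·M = V
M^6 = V·M = W
M^7 = W·M = P
M^8 = P·M = S
The first power of M equal to the identity is M^8, so ord(M) = 8.

8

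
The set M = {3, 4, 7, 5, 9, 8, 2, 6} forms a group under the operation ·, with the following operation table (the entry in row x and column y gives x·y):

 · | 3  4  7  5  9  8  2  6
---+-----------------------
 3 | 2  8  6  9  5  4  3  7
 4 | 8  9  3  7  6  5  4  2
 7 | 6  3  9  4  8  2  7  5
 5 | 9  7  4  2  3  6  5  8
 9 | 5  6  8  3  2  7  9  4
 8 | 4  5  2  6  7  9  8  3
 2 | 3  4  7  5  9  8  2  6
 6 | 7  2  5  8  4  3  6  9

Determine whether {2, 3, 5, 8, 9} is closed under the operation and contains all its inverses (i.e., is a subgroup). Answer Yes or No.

9·8 = 7, which is not in {2, 3, 5, 8, 9}.
The subset is not closed under ·, so it is not a subgroup.

No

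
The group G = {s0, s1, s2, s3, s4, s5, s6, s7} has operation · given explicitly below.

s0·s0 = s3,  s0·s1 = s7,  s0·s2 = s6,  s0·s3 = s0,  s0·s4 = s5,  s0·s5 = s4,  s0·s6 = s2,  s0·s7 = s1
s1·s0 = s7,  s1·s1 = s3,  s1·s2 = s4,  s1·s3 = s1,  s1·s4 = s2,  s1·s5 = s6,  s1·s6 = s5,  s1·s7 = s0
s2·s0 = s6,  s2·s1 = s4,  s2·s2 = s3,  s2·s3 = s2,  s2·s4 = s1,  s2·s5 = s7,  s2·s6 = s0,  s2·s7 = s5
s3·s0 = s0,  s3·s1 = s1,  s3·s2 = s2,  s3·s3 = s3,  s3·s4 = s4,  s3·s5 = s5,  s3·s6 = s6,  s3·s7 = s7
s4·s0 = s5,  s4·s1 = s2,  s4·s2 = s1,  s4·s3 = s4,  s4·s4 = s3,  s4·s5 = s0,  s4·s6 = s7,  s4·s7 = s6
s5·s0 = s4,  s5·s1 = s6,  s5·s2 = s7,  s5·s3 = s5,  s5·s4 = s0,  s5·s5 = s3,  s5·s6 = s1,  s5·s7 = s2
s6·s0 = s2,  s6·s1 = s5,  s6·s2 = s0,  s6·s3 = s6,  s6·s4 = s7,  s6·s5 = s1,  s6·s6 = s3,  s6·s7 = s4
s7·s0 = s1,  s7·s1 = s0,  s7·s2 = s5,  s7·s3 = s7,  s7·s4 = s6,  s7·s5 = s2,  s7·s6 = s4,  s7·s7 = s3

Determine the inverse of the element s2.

s2

First locate the identity: row s3 matches the header, so s3 is the identity.
Scan row s2 for s3: s2·s2 = s3. Hence s2^(-1) = s2.
(Structurally, G here is isomorphic to the elementary abelian group (Z_2)^3.)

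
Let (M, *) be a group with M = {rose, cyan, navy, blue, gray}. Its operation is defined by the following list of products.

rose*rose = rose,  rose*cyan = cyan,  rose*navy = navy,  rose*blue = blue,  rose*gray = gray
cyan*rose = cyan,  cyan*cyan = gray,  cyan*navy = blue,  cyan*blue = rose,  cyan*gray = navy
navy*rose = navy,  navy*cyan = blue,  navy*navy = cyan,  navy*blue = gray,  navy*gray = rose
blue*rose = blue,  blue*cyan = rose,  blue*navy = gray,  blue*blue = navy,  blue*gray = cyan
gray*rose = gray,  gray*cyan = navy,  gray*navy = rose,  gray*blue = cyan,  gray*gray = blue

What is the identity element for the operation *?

The identity e satisfies e * x = x for all x, so its row in the table reproduces the column headers.
Row rose reads: rose, cyan, navy, blue, gray — exactly the header order. So rose is the identity.

rose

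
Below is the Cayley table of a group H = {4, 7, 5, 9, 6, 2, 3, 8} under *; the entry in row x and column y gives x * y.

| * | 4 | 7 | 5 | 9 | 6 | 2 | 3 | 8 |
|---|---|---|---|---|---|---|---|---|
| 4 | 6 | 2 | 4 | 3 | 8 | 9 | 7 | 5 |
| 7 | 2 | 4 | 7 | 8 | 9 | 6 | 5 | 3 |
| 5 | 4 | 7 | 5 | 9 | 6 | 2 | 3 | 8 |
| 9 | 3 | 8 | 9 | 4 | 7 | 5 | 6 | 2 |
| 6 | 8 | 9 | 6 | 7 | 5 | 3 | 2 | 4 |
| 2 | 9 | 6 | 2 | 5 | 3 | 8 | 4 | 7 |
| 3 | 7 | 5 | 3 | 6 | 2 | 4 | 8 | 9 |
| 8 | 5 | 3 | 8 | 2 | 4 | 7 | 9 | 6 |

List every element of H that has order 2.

{6}

Identity is 5. Compute the order of each non-identity element by repeated multiplication:
  4: 4 → 6 → 8 → 5  (order 4)
  7: 7 → 4 → 2 → 6 → 9 → 8 → 3 → 5  (order 8)
  9: 9 → 4 → 3 → 6 → 7 → 8 → 2 → 5  (order 8)
  6: 6 → 5  (order 2)
  2: 2 → 8 → 7 → 6 → 3 → 4 → 9 → 5  (order 8)
  3: 3 → 8 → 9 → 6 → 2 → 4 → 7 → 5  (order 8)
  8: 8 → 6 → 4 → 5  (order 4)
Elements of order 2: {6}.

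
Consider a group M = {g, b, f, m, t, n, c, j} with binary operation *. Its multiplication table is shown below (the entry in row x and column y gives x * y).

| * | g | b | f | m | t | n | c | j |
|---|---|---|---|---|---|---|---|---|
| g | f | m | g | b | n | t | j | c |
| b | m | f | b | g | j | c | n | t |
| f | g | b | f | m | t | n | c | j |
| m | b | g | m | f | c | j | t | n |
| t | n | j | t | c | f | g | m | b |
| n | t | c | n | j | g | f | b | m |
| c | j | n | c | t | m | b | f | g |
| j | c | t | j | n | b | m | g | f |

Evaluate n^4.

n^1 = n
n^2 = n * n = f
n^3 = f * n = n
n^4 = n * n = f
(Structurally, M here is isomorphic to the elementary abelian group (Z_2)^3.)

f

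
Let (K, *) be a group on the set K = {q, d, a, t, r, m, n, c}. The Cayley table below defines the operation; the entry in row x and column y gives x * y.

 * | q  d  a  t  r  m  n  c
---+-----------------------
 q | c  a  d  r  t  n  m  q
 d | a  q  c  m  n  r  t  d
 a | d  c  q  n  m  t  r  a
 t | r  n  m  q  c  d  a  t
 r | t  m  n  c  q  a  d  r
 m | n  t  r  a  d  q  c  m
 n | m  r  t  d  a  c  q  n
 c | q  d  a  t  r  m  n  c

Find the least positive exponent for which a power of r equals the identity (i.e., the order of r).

4

The identity element is c (its row matches the header).
r^1 = r
r^2 = r * r = q
r^3 = q * r = t
r^4 = t * r = c
The first power of r equal to the identity is r^4, so ord(r) = 4.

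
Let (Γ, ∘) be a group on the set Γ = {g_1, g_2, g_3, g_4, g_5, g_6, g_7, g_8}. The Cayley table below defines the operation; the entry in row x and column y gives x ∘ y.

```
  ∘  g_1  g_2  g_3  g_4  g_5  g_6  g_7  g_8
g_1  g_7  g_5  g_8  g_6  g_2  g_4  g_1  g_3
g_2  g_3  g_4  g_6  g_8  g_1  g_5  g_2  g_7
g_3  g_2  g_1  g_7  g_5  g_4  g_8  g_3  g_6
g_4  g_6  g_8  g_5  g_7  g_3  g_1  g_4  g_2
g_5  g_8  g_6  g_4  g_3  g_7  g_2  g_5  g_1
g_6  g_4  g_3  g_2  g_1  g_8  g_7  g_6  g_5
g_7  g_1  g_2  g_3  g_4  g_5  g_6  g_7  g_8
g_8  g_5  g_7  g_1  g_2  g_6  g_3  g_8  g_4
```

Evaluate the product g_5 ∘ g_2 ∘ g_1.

g_4

g_5 ∘ g_2 = g_6
g_6 ∘ g_1 = g_4
(Structurally, Γ here is isomorphic to the dihedral group D_4.)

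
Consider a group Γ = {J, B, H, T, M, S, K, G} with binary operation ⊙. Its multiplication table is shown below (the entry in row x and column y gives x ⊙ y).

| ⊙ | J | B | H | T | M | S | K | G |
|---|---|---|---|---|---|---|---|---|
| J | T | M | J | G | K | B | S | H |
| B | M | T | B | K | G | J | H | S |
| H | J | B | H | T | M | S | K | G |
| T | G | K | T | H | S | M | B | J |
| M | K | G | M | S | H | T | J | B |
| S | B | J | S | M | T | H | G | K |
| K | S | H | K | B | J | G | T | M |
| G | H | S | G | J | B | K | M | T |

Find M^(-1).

First locate the identity: row H matches the header, so H is the identity.
Scan row M for H: M ⊙ M = H. Hence M^(-1) = M.

M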